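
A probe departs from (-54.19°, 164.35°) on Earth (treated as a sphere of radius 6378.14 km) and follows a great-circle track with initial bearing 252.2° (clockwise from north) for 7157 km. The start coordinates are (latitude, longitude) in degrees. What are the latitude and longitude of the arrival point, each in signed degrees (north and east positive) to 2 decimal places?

-30.86°, 76.38°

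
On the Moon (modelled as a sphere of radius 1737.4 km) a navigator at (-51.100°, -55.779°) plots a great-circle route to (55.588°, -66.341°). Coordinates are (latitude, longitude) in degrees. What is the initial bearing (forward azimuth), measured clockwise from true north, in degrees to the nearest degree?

Δλ = -10.562° = -0.1843 rad.
y = sin Δλ · cos φ₂ = (-0.1833)(0.5651) = -0.1036
x = cos φ₁ sin φ₂ − sin φ₁ cos φ₂ cos Δλ = (0.6280)(0.8250) − (-0.7782)(0.5651)(0.9831) = 0.9504
θ = atan2(y, x) = -6.22°; adding 360° gives 354°.

354°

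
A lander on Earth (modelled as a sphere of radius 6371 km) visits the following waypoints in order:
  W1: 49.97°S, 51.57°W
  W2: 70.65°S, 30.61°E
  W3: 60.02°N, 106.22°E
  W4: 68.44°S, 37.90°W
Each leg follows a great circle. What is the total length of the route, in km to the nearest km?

Leg W1→W2: central angle 0.7205 rad, distance 4590.5 km.
Leg W2→W3: central angle 2.4593 rad, distance 15668.1 km.
Leg W3→W4: central angle 2.8384 rad, distance 18083.2 km.
Total: 4590.5 + 15668.1 + 18083.2 ≈ 38342 km.

38342 km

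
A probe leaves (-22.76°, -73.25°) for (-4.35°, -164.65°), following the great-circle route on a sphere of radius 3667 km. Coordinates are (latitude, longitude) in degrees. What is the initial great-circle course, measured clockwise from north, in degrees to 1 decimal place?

With φ₁ = -0.3972, φ₂ = -0.0759, Δλ = -1.5952 rad, the forward-azimuth formula gives
θ = atan2( sin Δλ cos φ₂ , cos φ₁ sin φ₂ − sin φ₁ cos φ₂ cos Δλ ) = atan2(-0.9968, -0.0794) = -94.55°.
Adding 360° brings this into [0°, 360°): 265.4°.

265.4°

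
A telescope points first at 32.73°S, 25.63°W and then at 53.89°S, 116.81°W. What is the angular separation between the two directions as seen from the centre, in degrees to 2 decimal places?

With latitudes φ₁ = -32.730°, φ₂ = -53.890° and longitude difference Δλ = -91.180°:
Haversine: a = sin²(Δφ/2) + cos φ₁ cos φ₂ sin²(Δλ/2) = 0.0337 + (0.8412)(0.5893)(0.5103) = 0.28670.
Central angle c = 2·arcsin(√a) = 1.13007 rad.
So the angular separation is 64.75°.

64.75°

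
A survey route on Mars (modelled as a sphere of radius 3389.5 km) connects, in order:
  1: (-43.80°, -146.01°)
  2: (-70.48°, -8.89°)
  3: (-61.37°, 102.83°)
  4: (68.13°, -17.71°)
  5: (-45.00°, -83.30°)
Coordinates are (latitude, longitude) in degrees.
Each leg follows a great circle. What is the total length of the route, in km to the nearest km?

22448 km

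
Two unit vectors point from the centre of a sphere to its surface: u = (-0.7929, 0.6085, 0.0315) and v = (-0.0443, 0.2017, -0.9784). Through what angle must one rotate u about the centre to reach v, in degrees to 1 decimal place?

82.7°

u·v = 0.1270; |u| = 1.0000, |v| = 1.0000.
cos θ = (u·v)/(|u||v|) = 0.1270, so θ = 82.7°.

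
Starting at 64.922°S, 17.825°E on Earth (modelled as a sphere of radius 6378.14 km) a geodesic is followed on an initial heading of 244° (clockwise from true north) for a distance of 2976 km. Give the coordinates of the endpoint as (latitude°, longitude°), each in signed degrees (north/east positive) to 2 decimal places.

-63.19°, -45.86°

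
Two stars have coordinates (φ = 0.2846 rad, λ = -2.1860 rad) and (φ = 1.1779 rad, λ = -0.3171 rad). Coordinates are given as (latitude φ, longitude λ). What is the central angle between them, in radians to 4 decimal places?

1.4188 rad

With latitudes φ₁ = 16.306°, φ₂ = 67.489° and longitude difference Δλ = 107.080°:
cos c = sin φ₁ sin φ₂ + cos φ₁ cos φ₂ cos Δλ = (0.2808)(0.9238) + (0.9598)(0.3829)(-0.2937) = 0.15145,
so c = arccos(0.15145) = 1.41876 rad.
So the angular separation is 1.4188 rad.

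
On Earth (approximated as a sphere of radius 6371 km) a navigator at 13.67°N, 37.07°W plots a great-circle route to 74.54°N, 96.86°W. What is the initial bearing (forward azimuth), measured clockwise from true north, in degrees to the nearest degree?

With φ₁ = 0.2386, φ₂ = 1.3010, Δλ = -1.0435 rad, the forward-azimuth formula gives
θ = atan2( sin Δλ cos φ₂ , cos φ₁ sin φ₂ − sin φ₁ cos φ₂ cos Δλ ) = atan2(-0.2304, 0.9048) = -14.28°.
Adding 360° brings this into [0°, 360°): 346°.

346°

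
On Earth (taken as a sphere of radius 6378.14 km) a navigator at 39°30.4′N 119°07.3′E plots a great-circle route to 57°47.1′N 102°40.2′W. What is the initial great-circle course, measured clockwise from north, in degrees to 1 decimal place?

With φ₁ = 0.6895, φ₂ = 1.0085, Δλ = 2.4122 rad, the forward-azimuth formula gives
θ = atan2( sin Δλ cos φ₂ , cos φ₁ sin φ₂ − sin φ₁ cos φ₂ cos Δλ ) = atan2(0.3553, 0.9056) = 21.42°.
So the initial bearing is 21.4°.

21.4°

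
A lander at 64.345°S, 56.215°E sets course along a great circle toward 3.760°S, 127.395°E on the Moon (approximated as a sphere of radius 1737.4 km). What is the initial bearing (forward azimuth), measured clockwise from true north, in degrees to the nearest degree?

75°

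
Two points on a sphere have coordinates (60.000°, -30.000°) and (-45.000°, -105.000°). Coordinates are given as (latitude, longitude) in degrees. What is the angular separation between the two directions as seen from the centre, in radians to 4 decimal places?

With latitudes φ₁ = 60.000°, φ₂ = -45.000° and longitude difference Δλ = -75.000°:
cos c = sin φ₁ sin φ₂ + cos φ₁ cos φ₂ cos Δλ = (0.8660)(-0.7071) + (0.5000)(0.7071)(0.2588) = -0.52087,
so c = arccos(-0.52087) = 2.11866 rad.
So the angular separation is 2.1187 rad.

2.1187 rad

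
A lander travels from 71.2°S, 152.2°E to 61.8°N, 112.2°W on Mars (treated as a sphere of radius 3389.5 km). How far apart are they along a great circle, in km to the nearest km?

With latitudes φ₁ = -71.200°, φ₂ = 61.800° and longitude difference Δλ = 95.600°:
cos c = sin φ₁ sin φ₂ + cos φ₁ cos φ₂ cos Δλ = (-0.9466)(0.8813) + (0.3223)(0.4726)(-0.0976) = -0.84915,
so c = arccos(-0.84915) = 2.58516 rad.
Distance = R·c = 3389.5 × 2.5852 ≈ 8762 km.

8762 km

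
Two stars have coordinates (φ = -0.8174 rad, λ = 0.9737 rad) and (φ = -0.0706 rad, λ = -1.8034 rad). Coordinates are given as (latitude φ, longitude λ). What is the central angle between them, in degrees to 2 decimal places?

125.88°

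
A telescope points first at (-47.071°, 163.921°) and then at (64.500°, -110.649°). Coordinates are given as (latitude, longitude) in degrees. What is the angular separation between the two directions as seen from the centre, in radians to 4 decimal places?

With latitudes φ₁ = -47.071°, φ₂ = 64.500° and longitude difference Δλ = 85.430°:
Haversine: a = sin²(Δφ/2) + cos φ₁ cos φ₂ sin²(Δλ/2) = 0.6838 + (0.6811)(0.4305)(0.4602) = 0.81875.
Central angle c = 2·arcsin(√a) = 2.26206 rad.
So the angular separation is 2.2621 rad.

2.2621 rad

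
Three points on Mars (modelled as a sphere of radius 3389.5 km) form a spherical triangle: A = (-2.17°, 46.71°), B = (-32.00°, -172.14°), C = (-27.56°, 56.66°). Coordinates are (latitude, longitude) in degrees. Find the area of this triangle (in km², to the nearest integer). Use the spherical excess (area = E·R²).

3272593 km²

Side lengths (central angles): a = 1.8235, b = 0.4733, c = 2.2652 rad; semiperimeter s = 2.2810.
By l'Huilier's theorem, tan(E/4) = √[tan(s/2) tan((s−a)/2) tan((s−b)/2) tan((s−c)/2)], giving spherical excess E = 0.2849 rad.
Area = E·R² = 0.2849 × (3389.5)² ≈ 3272593 km².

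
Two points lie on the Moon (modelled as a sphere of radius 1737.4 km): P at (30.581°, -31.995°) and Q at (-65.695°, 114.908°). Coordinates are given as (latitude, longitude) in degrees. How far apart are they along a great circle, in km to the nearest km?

4230 km

With latitudes φ₁ = 30.581°, φ₂ = -65.695° and longitude difference Δλ = 146.903°:
Haversine: a = sin²(Δφ/2) + cos φ₁ cos φ₂ sin²(Δλ/2) = 0.5547 + (0.8609)(0.4116)(0.9189) = 0.88026.
Central angle c = 2·arcsin(√a) = 2.43490 rad.
Distance = R·c = 1737.4 × 2.4349 ≈ 4230 km.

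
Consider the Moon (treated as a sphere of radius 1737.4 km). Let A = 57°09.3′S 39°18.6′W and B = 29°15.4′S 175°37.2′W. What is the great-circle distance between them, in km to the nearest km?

Let φ₁ = -0.9975 rad, φ₂ = -0.5106 rad, and Δλ = -2.3791 rad.
cos c = sin φ₁ sin φ₂ + cos φ₁ cos φ₂ cos Δλ = (-0.8401)(-0.4887) + (0.5424)(0.8724)(-0.7231) = 0.06844,
so c = arccos(0.06844) = 1.50230 rad.
Distance = R·c = 1737.4 × 1.5023 ≈ 2610 km.

2610 km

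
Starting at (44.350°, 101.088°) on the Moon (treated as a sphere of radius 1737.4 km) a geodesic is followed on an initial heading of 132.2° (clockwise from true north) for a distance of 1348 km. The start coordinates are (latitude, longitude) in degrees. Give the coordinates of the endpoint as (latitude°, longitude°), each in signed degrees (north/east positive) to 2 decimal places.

9.36°, 132.81°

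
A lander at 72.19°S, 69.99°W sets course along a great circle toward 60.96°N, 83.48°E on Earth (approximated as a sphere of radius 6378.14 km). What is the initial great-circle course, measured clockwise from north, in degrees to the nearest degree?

124°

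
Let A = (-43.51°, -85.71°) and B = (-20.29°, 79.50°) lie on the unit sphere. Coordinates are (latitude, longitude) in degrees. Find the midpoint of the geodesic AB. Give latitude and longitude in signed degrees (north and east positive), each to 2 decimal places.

-73.81°, 41.47°

Central angle δ = 2.0031 rad. Interpolating on the sphere with fraction f = 0.5:
P = [sin((1−f)δ)·A + sin(fδ)·B] / sin δ = 0.9277·A + 0.9277·B in Cartesian coordinates,
giving P = (0.2089, 0.1846, -0.9604), i.e. latitude -73.81°, longitude 41.47°.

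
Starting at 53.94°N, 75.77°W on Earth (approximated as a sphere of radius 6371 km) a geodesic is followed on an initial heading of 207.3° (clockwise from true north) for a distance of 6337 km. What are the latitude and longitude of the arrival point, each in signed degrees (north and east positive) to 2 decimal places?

Angular distance δ = d/R = 6337/6371 = 0.99466 rad; initial bearing θ = 3.6181 rad.
sin φ₂ = sin φ₁ cos δ + cos φ₁ sin δ cos θ = (0.8084)(0.5448) + (0.5886)(0.8386)(-0.8886) = 0.0018, so φ₂ = 0.10°.
Δλ = atan2(sin θ sin δ cos φ₁, cos δ − sin φ₁ sin φ₂) = atan2(-0.2264, 0.5434) = -22.620°.
λ₂ = -75.770° − 22.620° = -98.39°.

0.10°, -98.39°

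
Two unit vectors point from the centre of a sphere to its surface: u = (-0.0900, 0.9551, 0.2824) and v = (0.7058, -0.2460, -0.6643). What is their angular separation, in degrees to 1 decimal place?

u·v = -0.4861; |u| = 1.0000, |v| = 1.0000.
cos θ = (u·v)/(|u||v|) = -0.4861, so θ = 119.1°.

119.1°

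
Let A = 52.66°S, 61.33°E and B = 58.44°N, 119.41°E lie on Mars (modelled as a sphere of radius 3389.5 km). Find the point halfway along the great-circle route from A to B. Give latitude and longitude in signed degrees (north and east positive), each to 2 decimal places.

The central angle between A and B is δ = 2.1055 rad.
With f = 0.5, the slerp weights are sin((1−f)δ)/sin δ = 1.0097 and sin(fδ)/sin δ = 1.0097.
Weighted sum of the unit vectors: (1.0097)·(0.2910,0.5322,-0.7951) + (1.0097)·(-0.2570,0.4559,0.8521) = (0.0343, 0.9977, 0.0576).
Converting back: φ = atan2(z, √(x²+y²)) = 3.30°, λ = atan2(y, x) = 88.03°.

3.30°, 88.03°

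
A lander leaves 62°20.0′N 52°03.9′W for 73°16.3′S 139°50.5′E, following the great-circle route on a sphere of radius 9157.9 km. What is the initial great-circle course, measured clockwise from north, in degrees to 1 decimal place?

196.9°

With φ₁ = 1.0879, φ₂ = -1.2788, Δλ = -2.9338 rad, the forward-azimuth formula gives
θ = atan2( sin Δλ cos φ₂ , cos φ₁ sin φ₂ − sin φ₁ cos φ₂ cos Δλ ) = atan2(-0.0594, -0.1952) = -163.08°.
Adding 360° brings this into [0°, 360°): 196.9°.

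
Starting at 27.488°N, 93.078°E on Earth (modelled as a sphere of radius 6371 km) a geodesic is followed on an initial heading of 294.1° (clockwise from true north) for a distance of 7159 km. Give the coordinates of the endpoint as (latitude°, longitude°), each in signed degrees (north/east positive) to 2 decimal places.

Angular distance δ = d/R = 7159/6371 = 1.12369 rad; initial bearing θ = 5.1330 rad.
sin φ₂ = sin φ₁ cos δ + cos φ₁ sin δ cos θ = (0.4616)(0.4324) + (0.8871)(0.9017)(0.4083) = 0.5262, so φ₂ = 31.75°.
Δλ = atan2(sin θ sin δ cos φ₁, cos δ − sin φ₁ sin φ₂) = atan2(-0.7302, 0.1895) = -75.452°.
λ₂ = 93.078° − 75.452° = 17.63°.

31.75°, 17.63°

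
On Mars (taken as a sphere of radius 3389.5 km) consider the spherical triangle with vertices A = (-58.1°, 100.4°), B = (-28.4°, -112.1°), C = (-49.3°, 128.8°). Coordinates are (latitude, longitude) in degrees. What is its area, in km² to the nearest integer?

Side lengths (central angles): a = 1.4891, b = 0.3278, c = 1.5590 rad; semiperimeter s = 1.6880.
By l'Huilier's theorem, tan(E/4) = √[tan(s/2) tan((s−a)/2) tan((s−b)/2) tan((s−c)/2)], giving spherical excess E = 0.3055 rad.
Area = E·R² = 0.3055 × (3389.5)² ≈ 3510261 km².

3510261 km²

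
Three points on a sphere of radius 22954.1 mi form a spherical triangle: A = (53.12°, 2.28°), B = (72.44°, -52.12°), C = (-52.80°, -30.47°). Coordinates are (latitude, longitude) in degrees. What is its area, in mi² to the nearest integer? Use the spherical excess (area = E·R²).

Side lengths (central angles): a = 2.2017, b = 1.9092, c = 0.5196 rad; semiperimeter s = 2.3152.
By l'Huilier's theorem, tan(E/4) = √[tan(s/2) tan((s−a)/2) tan((s−b)/2) tan((s−c)/2)], giving spherical excess E = 0.7239 rad.
Area = E·R² = 0.7239 × (22954.1)² ≈ 381406530 mi².

381406530 mi²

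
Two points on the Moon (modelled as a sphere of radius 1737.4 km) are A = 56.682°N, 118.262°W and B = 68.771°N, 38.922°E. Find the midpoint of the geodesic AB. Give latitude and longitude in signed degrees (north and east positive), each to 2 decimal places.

81.72°, -85.18°

Central angle δ = 0.9328 rad. Interpolating on the sphere with fraction f = 0.5:
P = [sin((1−f)δ)·A + sin(fδ)·B] / sin δ = 0.5598·A + 0.5598·B in Cartesian coordinates,
giving P = (0.0121, -0.1435, 0.9896), i.e. latitude 81.72°, longitude -85.18°.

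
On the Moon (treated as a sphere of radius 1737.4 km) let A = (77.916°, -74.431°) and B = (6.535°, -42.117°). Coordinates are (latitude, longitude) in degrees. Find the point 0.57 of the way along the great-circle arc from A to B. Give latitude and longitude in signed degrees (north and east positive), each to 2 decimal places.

37.80°, -46.55°

The central angle between A and B is δ = 1.2796 rad.
With f = 0.57, the slerp weights are sin((1−f)δ)/sin δ = 0.5459 and sin(fδ)/sin δ = 0.6957.
Weighted sum of the unit vectors: (0.5459)·(0.0562,-0.2017,0.9778) + (0.6957)·(0.7370,-0.6663,0.1138) = (0.5434, -0.5736, 0.6130).
Converting back: φ = atan2(z, √(x²+y²)) = 37.80°, λ = atan2(y, x) = -46.55°.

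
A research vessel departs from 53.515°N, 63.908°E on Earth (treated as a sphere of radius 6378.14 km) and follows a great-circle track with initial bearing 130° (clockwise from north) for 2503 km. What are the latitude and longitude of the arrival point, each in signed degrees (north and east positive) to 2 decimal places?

Angular distance δ = d/R = 2503/6378.14 = 0.39243 rad; initial bearing θ = 2.2689 rad.
sin φ₂ = sin φ₁ cos δ + cos φ₁ sin δ cos θ = (0.8040)(0.9240) + (0.5946)(0.3824)(-0.6428) = 0.5967, so φ₂ = 36.64°.
Δλ = atan2(sin θ sin δ cos φ₁, cos δ − sin φ₁ sin φ₂) = atan2(0.1742, 0.4442) = 21.413°.
λ₂ = 63.908° + 21.413° = 85.32°.

36.64°, 85.32°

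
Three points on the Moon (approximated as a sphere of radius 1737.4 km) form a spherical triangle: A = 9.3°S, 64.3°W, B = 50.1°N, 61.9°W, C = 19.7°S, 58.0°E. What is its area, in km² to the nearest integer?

5683242 km²

Side lengths (central angles): a = 2.1648, b = 2.0286, c = 1.0374 rad; semiperimeter s = 2.6154.
By l'Huilier's theorem, tan(E/4) = √[tan(s/2) tan((s−a)/2) tan((s−b)/2) tan((s−c)/2)], giving spherical excess E = 1.8828 rad.
Area = E·R² = 1.8828 × (1737.4)² ≈ 5683242 km².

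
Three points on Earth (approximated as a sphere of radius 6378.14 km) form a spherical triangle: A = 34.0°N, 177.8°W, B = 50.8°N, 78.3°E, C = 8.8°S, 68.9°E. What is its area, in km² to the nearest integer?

Side lengths (central angles): a = 1.0499, b = 1.9928, c = 1.2583 rad; semiperimeter s = 2.1505.
By l'Huilier's theorem, tan(E/4) = √[tan(s/2) tan((s−a)/2) tan((s−b)/2) tan((s−c)/2)], giving spherical excess E = 0.8168 rad.
Area = E·R² = 0.8168 × (6378.14)² ≈ 33228408 km².

33228408 km²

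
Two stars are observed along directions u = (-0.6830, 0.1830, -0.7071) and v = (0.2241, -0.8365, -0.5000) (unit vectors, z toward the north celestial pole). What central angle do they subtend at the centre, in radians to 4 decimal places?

u·v = 0.0474; |u| = 1.0000, |v| = 1.0000.
cos θ = (u·v)/(|u||v|) = 0.0474, so θ = 1.5234 rad.

1.5234 rad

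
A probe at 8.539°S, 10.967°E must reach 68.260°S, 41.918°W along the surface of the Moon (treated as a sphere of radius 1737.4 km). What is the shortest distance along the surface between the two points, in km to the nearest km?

2091 km

With latitudes φ₁ = -8.539°, φ₂ = -68.260° and longitude difference Δλ = -52.885°:
Haversine: a = sin²(Δφ/2) + cos φ₁ cos φ₂ sin²(Δλ/2) = 0.2479 + (0.9889)(0.3704)(0.1983) = 0.32053.
Central angle c = 2·arcsin(√a) = 1.20366 rad.
Distance = R·c = 1737.4 × 1.2037 ≈ 2091 km.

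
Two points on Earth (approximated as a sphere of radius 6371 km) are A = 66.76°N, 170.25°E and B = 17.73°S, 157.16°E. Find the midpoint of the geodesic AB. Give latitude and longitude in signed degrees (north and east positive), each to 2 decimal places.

24.63°, 160.98°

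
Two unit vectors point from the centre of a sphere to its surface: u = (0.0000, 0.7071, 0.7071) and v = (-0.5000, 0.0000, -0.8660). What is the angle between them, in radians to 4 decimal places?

2.2298 rad

u·v = -0.6123; |u| = 1.0000, |v| = 1.0000.
cos θ = (u·v)/(|u||v|) = -0.6124, so θ = 2.2298 rad.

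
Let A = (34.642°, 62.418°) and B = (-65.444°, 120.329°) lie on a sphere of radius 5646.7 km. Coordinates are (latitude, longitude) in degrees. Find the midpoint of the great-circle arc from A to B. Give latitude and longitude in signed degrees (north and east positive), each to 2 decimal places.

The central angle between A and B is δ = 1.9128 rad.
With f = 0.5, the slerp weights are sin((1−f)δ)/sin δ = 0.8674 and sin(fδ)/sin δ = 0.8674.
Weighted sum of the unit vectors: (0.8674)·(0.3809,0.7292,0.5684) + (0.8674)·(-0.2099,0.3587,-0.9096) = (0.1484, 0.9436, -0.2959).
Converting back: φ = atan2(z, √(x²+y²)) = -17.21°, λ = atan2(y, x) = 81.06°.

-17.21°, 81.06°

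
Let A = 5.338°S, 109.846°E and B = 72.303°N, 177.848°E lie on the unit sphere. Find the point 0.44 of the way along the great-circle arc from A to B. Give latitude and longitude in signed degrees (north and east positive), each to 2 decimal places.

31.91°, 121.90°

The central angle between A and B is δ = 1.5461 rad.
With f = 0.44, the slerp weights are sin((1−f)δ)/sin δ = 0.7618 and sin(fδ)/sin δ = 0.6292.
Weighted sum of the unit vectors: (0.7618)·(-0.3380,0.9365,-0.0930) + (0.6292)·(-0.3038,0.0114,0.9527) = (-0.4486, 0.7207, 0.5285).
Converting back: φ = atan2(z, √(x²+y²)) = 31.91°, λ = atan2(y, x) = 121.90°.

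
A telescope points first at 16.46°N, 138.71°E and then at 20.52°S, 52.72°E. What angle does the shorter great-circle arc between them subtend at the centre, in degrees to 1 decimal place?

92.1°

Let φ₁ = 0.2873 rad, φ₂ = -0.3581 rad, and Δλ = -1.5008 rad.
cos c = sin φ₁ sin φ₂ + cos φ₁ cos φ₂ cos Δλ = (0.2833)(-0.3505) + (0.9590)(0.9365)(0.0699) = -0.03651,
so c = arccos(-0.03651) = 1.60732 rad.
So the angular separation is 92.1°.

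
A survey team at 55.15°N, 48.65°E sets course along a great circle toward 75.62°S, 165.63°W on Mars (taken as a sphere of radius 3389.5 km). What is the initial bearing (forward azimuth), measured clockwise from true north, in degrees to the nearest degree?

160°

With φ₁ = 0.9625, φ₂ = -1.3198, Δλ = 2.5433 rad, the forward-azimuth formula gives
θ = atan2( sin Δλ cos φ₂ , cos φ₁ sin φ₂ − sin φ₁ cos φ₂ cos Δλ ) = atan2(0.1399, -0.3851) = 160.04°.
So the initial bearing is 160°.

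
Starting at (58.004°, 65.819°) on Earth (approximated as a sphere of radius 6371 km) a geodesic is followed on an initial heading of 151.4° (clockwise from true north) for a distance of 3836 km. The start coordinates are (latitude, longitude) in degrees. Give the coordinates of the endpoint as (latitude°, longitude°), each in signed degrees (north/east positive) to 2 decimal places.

25.81°, 83.35°

Angular distance δ = d/R = 3836/6371 = 0.60210 rad; initial bearing θ = 2.6424 rad.
sin φ₂ = sin φ₁ cos δ + cos φ₁ sin δ cos θ = (0.8481)(0.8241) + (0.5299)(0.5664)(-0.8780) = 0.4355, so φ₂ = 25.81°.
Δλ = atan2(sin θ sin δ cos φ₁, cos δ − sin φ₁ sin φ₂) = atan2(0.1437, 0.4548) = 17.528°.
λ₂ = 65.819° + 17.528° = 83.35°.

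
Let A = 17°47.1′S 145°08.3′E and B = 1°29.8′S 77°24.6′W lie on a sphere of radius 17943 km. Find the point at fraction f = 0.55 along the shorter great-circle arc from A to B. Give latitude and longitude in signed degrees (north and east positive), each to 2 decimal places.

Central angle δ = 2.3368 rad. Interpolating on the sphere with fraction f = 0.55:
P = [sin((1−f)δ)·A + sin(fδ)·B] / sin δ = 1.2047·A + 1.3314·B in Cartesian coordinates,
giving P = (-0.6512, -0.6433, -0.4028), i.e. latitude -23.75°, longitude -135.35°.

-23.75°, -135.35°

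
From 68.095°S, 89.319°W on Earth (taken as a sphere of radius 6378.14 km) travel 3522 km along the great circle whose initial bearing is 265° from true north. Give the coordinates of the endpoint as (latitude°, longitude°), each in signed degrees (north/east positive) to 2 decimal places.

Angular distance δ = d/R = 3522/6378.14 = 0.55220 rad; initial bearing θ = 4.6251 rad.
sin φ₂ = sin φ₁ cos δ + cos φ₁ sin δ cos θ = (-0.9278)(0.8514) + (0.3731)(0.5246)(-0.0872) = -0.8070, so φ₂ = -53.80°.
Δλ = atan2(sin θ sin δ cos φ₁, cos δ − sin φ₁ sin φ₂) = atan2(-0.1950, 0.1027) = -62.227°.
λ₂ = -89.319° − 62.227° = -151.55°.

-53.80°, -151.55°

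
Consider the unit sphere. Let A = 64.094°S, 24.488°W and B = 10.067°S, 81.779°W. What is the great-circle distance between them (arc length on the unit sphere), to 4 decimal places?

1.1705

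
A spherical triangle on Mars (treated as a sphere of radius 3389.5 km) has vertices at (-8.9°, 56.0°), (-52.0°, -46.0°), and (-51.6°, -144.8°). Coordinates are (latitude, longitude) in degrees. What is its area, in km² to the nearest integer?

12949576 km²

Side lengths (central angles): a = 0.9776, b = 2.0403, c = 1.5753 rad; semiperimeter s = 2.2966.
By l'Huilier's theorem, tan(E/4) = √[tan(s/2) tan((s−a)/2) tan((s−b)/2) tan((s−c)/2)], giving spherical excess E = 1.1272 rad.
Area = E·R² = 1.1272 × (3389.5)² ≈ 12949576 km².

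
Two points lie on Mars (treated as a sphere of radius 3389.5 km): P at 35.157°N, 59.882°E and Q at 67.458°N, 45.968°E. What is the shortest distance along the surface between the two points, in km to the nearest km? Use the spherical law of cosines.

1968 km

In radians: φ₁ = 0.6136, φ₂ = 1.1774, Δλ = -13.914° = -0.2428 rad.
cos c = sin φ₁ sin φ₂ + cos φ₁ cos φ₂ cos Δλ = (0.5758)(0.9236) + (0.8176)(0.3834)(0.9707) = 0.83606,
so c = arccos(0.83606) = 0.58074 rad.
Distance = R·c = 3389.5 × 0.5807 ≈ 1968 km.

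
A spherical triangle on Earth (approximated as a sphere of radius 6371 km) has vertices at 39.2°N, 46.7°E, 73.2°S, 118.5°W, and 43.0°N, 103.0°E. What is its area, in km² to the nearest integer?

100331325 km²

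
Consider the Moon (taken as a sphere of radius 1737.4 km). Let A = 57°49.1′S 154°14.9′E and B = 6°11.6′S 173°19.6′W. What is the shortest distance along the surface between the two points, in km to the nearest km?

1742 km

Let φ₁ = -1.0091 rad, φ₂ = -0.1081 rad, and Δλ = 0.5659 rad.
Haversine: a = sin²(Δφ/2) + cos φ₁ cos φ₂ sin²(Δλ/2) = 0.1896 + (0.5326)(0.9942)(0.0780) = 0.23087.
Central angle c = 2·arcsin(√a) = 1.00243 rad.
Distance = R·c = 1737.4 × 1.0024 ≈ 1742 km.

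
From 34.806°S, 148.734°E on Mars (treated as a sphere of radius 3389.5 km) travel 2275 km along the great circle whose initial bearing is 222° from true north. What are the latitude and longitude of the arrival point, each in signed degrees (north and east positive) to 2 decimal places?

-55.74°, 101.07°

Angular distance δ = d/R = 2275/3389.5 = 0.67119 rad; initial bearing θ = 3.8746 rad.
sin φ₂ = sin φ₁ cos δ + cos φ₁ sin δ cos θ = (-0.5708)(0.7831) + (0.8211)(0.6219)(-0.7431) = -0.8265, so φ₂ = -55.74°.
Δλ = atan2(sin θ sin δ cos φ₁, cos δ − sin φ₁ sin φ₂) = atan2(-0.3417, 0.3113) = -47.662°.
λ₂ = 148.734° − 47.662° = 101.07°.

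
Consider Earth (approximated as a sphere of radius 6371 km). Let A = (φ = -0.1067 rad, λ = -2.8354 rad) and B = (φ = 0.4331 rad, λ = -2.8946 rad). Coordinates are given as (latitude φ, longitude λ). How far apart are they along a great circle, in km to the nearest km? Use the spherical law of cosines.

3459 km

Let φ₁ = -0.1067 rad, φ₂ = 0.4331 rad, and Δλ = -0.0592 rad.
cos c = sin φ₁ sin φ₂ + cos φ₁ cos φ₂ cos Δλ = (-0.1065)(0.4197) + (0.9943)(0.9077)(0.9982) = 0.85623,
so c = arccos(0.85623) = 0.54287 rad.
Distance = R·c = 6371 × 0.5429 ≈ 3459 km.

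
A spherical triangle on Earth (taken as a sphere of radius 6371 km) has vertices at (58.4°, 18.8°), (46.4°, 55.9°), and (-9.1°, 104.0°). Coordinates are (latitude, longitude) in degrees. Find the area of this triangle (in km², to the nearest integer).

Side lengths (central angles): a = 1.2236, b = 1.6623, c = 0.4394 rad; semiperimeter s = 1.6627.
By l'Huilier's theorem, tan(E/4) = √[tan(s/2) tan((s−a)/2) tan((s−b)/2) tan((s−c)/2)], giving spherical excess E = 0.0221 rad.
Area = E·R² = 0.0221 × (6371)² ≈ 898607 km².

898607 km²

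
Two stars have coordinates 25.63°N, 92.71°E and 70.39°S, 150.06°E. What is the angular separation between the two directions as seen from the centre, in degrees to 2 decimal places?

In radians: φ₁ = 0.4473, φ₂ = -1.2285, Δλ = 57.350° = 1.0009 rad.
cos c = sin φ₁ sin φ₂ + cos φ₁ cos φ₂ cos Δλ = (0.4326)(-0.9420) + (0.9016)(0.3356)(0.5395) = -0.24422,
so c = arccos(-0.24422) = 1.81751 rad.
So the angular separation is 104.14°.

104.14°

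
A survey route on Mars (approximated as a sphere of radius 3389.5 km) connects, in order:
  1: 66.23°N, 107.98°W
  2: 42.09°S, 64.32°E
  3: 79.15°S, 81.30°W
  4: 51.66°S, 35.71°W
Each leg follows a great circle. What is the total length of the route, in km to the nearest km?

Leg 1→2: central angle 2.7137 rad, distance 9198.2 km.
Leg 2→3: central angle 0.9968 rad, distance 3378.5 km.
Leg 3→4: central angle 0.5509 rad, distance 1867.4 km.
Total: 9198.2 + 3378.5 + 1867.4 ≈ 14444 km.

14444 km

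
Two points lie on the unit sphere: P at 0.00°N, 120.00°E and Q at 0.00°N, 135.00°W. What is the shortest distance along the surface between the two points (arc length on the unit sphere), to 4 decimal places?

1.8326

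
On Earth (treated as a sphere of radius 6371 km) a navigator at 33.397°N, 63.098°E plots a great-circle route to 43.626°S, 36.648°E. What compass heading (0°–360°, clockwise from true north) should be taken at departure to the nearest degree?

199°

Δλ = -26.450° = -0.4616 rad.
y = sin Δλ · cos φ₂ = (-0.4454)(0.7239) = -0.3224
x = cos φ₁ sin φ₂ − sin φ₁ cos φ₂ cos Δλ = (0.8349)(-0.6899) − (0.5504)(0.7239)(0.8953) = -0.9328
θ = atan2(y, x) = -160.93°; adding 360° gives 199°.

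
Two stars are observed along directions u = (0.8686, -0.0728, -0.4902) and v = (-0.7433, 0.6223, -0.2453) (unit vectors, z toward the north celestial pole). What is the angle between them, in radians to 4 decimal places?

2.1781 rad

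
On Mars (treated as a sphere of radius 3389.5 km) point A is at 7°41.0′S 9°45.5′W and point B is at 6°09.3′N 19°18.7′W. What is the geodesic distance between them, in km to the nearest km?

994 km

With latitudes φ₁ = -7.683°, φ₂ = 6.155° and longitude difference Δλ = -9.553°:
cos c = sin φ₁ sin φ₂ + cos φ₁ cos φ₂ cos Δλ = (-0.1337)(0.1072) + (0.9910)(0.9942)(0.9861) = 0.95731,
so c = arccos(0.95731) = 0.29325 rad.
Distance = R·c = 3389.5 × 0.2932 ≈ 994 km.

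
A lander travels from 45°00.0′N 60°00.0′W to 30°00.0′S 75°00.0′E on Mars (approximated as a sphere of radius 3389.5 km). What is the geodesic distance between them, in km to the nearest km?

8392 km

In radians: φ₁ = 0.7854, φ₂ = -0.5236, Δλ = 135.000° = 2.3562 rad.
cos c = sin φ₁ sin φ₂ + cos φ₁ cos φ₂ cos Δλ = (0.7071)(-0.5000) + (0.7071)(0.8660)(-0.7071) = -0.78657,
so c = arccos(-0.78657) = 2.47602 rad.
Distance = R·c = 3389.5 × 2.4760 ≈ 8392 km.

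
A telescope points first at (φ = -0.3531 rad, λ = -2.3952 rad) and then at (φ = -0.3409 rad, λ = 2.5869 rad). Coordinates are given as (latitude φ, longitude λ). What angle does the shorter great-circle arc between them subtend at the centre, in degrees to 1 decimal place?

Let φ₁ = -0.3531 rad, φ₂ = -0.3409 rad, and Δλ = -1.3011 rad.
cos c = sin φ₁ sin φ₂ + cos φ₁ cos φ₂ cos Δλ = (-0.3458)(-0.3343) + (0.9383)(0.9425)(0.2665) = 0.35124,
so c = arccos(0.35124) = 1.21190 rad.
So the angular separation is 69.4°.

69.4°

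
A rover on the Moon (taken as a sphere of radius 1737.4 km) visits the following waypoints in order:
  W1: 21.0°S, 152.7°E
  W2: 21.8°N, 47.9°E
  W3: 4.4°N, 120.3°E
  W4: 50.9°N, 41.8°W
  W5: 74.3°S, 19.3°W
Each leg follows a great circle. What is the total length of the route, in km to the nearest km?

Leg W1→W2: central angle 1.9332 rad, distance 3358.7 km.
Leg W2→W3: central angle 1.2573 rad, distance 2184.4 km.
Leg W3→W4: central angle 2.1399 rad, distance 3717.8 km.
Leg W4→W5: central angle 2.2011 rad, distance 3824.3 km.
Total: 3358.7 + 2184.4 + 3717.8 + 3824.3 ≈ 13085 km.

13085 km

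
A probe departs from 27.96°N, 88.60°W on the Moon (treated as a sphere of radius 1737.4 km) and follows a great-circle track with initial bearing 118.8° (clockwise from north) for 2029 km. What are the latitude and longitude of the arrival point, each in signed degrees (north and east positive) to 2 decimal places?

-11.98°, -33.11°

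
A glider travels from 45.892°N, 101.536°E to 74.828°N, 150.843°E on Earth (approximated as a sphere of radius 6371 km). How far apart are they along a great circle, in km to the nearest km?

Let φ₁ = 0.8010 rad, φ₂ = 1.3060 rad, and Δλ = 0.8606 rad.
Haversine: a = sin²(Δφ/2) + cos φ₁ cos φ₂ sin²(Δλ/2) = 0.0624 + (0.6960)(0.2617)(0.1740) = 0.09411.
Central angle c = 2·arcsin(√a) = 0.62362 rad.
Distance = R·c = 6371 × 0.6236 ≈ 3973 km.

3973 km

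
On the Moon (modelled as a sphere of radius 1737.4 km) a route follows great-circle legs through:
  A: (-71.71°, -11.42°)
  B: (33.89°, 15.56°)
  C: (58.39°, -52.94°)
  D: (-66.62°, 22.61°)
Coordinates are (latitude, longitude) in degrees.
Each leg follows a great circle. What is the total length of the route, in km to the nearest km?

Leg A→B: central angle 1.8726 rad, distance 3253.5 km.
Leg B→C: central angle 0.8837 rad, distance 1535.3 km.
Leg C→D: central angle 2.3888 rad, distance 4150.4 km.
Total: 3253.5 + 1535.3 + 4150.4 ≈ 8939 km.

8939 km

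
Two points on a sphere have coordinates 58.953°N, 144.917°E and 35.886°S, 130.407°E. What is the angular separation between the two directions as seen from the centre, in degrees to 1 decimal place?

95.6°

With latitudes φ₁ = 58.953°, φ₂ = -35.886° and longitude difference Δλ = -14.510°:
cos c = sin φ₁ sin φ₂ + cos φ₁ cos φ₂ cos Δλ = (0.8567)(-0.5862) + (0.5157)(0.8102)(0.9681) = -0.09768,
so c = arccos(-0.09768) = 1.66864 rad.
So the angular separation is 95.6°.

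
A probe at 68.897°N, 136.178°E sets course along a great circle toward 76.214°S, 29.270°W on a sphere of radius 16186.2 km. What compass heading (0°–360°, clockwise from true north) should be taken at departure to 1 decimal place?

With φ₁ = 1.2025, φ₂ = -1.3302, Δλ = -2.8876 rad, the forward-azimuth formula gives
θ = atan2( sin Δλ cos φ₂ , cos φ₁ sin φ₂ − sin φ₁ cos φ₂ cos Δλ ) = atan2(-0.0599, -0.1345) = -156.00°.
Adding 360° brings this into [0°, 360°): 204.0°.

204.0°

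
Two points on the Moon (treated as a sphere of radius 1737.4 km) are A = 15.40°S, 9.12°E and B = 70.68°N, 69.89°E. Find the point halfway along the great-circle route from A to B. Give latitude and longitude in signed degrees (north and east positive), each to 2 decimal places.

30.27°, 23.51°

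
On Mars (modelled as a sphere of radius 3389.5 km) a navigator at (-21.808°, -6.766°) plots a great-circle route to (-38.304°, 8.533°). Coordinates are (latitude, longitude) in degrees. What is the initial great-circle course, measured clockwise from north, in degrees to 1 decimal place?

144.9°

With φ₁ = -0.3806, φ₂ = -0.6685, Δλ = 0.2670 rad, the forward-azimuth formula gives
θ = atan2( sin Δλ cos φ₂ , cos φ₁ sin φ₂ − sin φ₁ cos φ₂ cos Δλ ) = atan2(0.2071, -0.2943) = 144.87°.
So the initial bearing is 144.9°.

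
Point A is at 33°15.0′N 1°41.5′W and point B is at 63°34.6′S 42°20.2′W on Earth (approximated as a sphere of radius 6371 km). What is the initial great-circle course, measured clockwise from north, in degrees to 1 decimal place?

197.2°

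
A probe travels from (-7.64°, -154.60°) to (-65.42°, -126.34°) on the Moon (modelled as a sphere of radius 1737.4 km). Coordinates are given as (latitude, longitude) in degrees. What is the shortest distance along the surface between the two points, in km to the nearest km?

With latitudes φ₁ = -7.640°, φ₂ = -65.420° and longitude difference Δλ = 28.260°:
cos c = sin φ₁ sin φ₂ + cos φ₁ cos φ₂ cos Δλ = (-0.1329)(-0.9094) + (0.9911)(0.4160)(0.8808) = 0.48403,
so c = arccos(0.48403) = 1.06554 rad.
Distance = R·c = 1737.4 × 1.0655 ≈ 1851 km.

1851 km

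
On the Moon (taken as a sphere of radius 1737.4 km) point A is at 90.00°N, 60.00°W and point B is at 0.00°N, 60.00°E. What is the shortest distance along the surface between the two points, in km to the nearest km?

With latitudes φ₁ = 90.000°, φ₂ = 0.000° and longitude difference Δλ = 120.000°:
cos c = sin φ₁ sin φ₂ + cos φ₁ cos φ₂ cos Δλ = (1.0000)(0.0000) + (0.0000)(1.0000)(-0.5000) = 0.00000,
so c = arccos(0.00000) = 1.57080 rad.
Distance = R·c = 1737.4 × 1.5708 ≈ 2729 km.

2729 km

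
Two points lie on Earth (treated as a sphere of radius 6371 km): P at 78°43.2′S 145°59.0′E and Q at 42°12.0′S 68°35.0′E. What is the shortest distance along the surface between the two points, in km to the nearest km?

Let φ₁ = -1.3739 rad, φ₂ = -0.7365 rad, and Δλ = -1.3509 rad.
cos c = sin φ₁ sin φ₂ + cos φ₁ cos φ₂ cos Δλ = (-0.9807)(-0.6717) + (0.1956)(0.7408)(0.2181) = 0.69035,
so c = arccos(0.69035) = 0.80882 rad.
Distance = R·c = 6371 × 0.8088 ≈ 5153 km.

5153 km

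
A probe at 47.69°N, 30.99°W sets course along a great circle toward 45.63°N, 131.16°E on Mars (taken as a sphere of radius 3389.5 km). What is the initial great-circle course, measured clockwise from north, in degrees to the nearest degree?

12°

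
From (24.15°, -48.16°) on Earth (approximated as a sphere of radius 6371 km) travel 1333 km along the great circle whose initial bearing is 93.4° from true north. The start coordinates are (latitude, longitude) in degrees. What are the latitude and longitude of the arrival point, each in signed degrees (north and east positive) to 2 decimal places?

22.89°, -35.15°

Angular distance δ = d/R = 1333/6371 = 0.20923 rad; initial bearing θ = 1.6301 rad.
sin φ₂ = sin φ₁ cos δ + cos φ₁ sin δ cos θ = (0.4091)(0.9782) + (0.9125)(0.2077)(-0.0593) = 0.3890, so φ₂ = 22.89°.
Δλ = atan2(sin θ sin δ cos φ₁, cos δ − sin φ₁ sin φ₂) = atan2(0.1892, 0.8191) = 13.007°.
λ₂ = -48.160° + 13.007° = -35.15°.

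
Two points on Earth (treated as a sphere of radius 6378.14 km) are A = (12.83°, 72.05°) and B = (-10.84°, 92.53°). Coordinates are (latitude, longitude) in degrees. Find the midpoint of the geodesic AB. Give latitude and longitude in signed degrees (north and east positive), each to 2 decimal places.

1.01°, 82.33°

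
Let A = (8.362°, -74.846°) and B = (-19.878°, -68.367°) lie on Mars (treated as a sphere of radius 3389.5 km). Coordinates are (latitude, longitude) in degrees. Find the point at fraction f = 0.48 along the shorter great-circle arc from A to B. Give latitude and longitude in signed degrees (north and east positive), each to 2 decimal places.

The central angle between A and B is δ = 0.5053 rad.
With f = 0.48, the slerp weights are sin((1−f)δ)/sin δ = 0.5366 and sin(fδ)/sin δ = 0.4962.
Weighted sum of the unit vectors: (0.5366)·(0.2586,-0.9550,0.1454) + (0.4962)·(0.3467,-0.8742,-0.3400) = (0.3108, -0.9461, -0.0907).
Converting back: φ = atan2(z, √(x²+y²)) = -5.20°, λ = atan2(y, x) = -71.82°.

-5.20°, -71.82°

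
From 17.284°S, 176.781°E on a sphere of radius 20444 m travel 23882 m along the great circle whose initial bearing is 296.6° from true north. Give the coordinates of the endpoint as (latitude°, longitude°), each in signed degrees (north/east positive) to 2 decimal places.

Angular distance δ = d/R = 23882/20444 = 1.16817 rad; initial bearing θ = 5.1766 rad.
sin φ₂ = sin φ₁ cos δ + cos φ₁ sin δ cos θ = (-0.2971)(0.3918) + (0.9548)(0.9200)(0.4478) = 0.2769, so φ₂ = 16.08°.
Δλ = atan2(sin θ sin δ cos φ₁, cos δ − sin φ₁ sin φ₂) = atan2(-0.7855, 0.4741) = -58.885°.
λ₂ = 176.781° − 58.885° = 117.90°.

16.08°, 117.90°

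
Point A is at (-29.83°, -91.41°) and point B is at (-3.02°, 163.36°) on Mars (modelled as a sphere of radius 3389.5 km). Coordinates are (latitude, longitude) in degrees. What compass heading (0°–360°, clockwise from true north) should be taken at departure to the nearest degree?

260°

Δλ = -105.230° = -1.8366 rad.
y = sin Δλ · cos φ₂ = (-0.9649)(0.9986) = -0.9635
x = cos φ₁ sin φ₂ − sin φ₁ cos φ₂ cos Δλ = (0.8675)(-0.0527) − (-0.4974)(0.9986)(-0.2627) = -0.1762
θ = atan2(y, x) = -100.36°; adding 360° gives 260°.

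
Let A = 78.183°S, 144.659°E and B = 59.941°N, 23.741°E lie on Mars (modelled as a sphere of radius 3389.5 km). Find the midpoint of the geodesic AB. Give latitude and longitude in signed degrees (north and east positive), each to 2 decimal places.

-14.67°, 47.68°

Central angle δ = 2.6903 rad. Interpolating on the sphere with fraction f = 0.5:
P = [sin((1−f)δ)·A + sin(fδ)·B] / sin δ = 2.2346·A + 2.2346·B in Cartesian coordinates,
giving P = (0.6513, 0.7153, -0.2532), i.e. latitude -14.67°, longitude 47.68°.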